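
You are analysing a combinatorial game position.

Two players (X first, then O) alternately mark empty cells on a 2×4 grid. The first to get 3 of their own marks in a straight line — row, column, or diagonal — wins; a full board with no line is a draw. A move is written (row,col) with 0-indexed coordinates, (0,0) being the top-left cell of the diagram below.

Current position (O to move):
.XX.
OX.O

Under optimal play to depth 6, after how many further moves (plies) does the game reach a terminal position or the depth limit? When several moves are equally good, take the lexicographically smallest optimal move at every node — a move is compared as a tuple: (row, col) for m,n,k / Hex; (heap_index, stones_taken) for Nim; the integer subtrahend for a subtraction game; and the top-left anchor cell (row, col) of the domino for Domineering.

PV length from [.XX./OX.O]: 2 plies

p1 O@[.XX./OX.O]: (0,0)[OXX./OX.O]-1* (0,3)[.XXO/OX.O]-1 (1,2)[.XX./OXOO]-1
p2 X@[OXX./OX.O]: (0,3)[OXXX/OX.O]+1* (1,2)[OXX./OXXO]+0
p3 O@[OXXX/OX.O] terminal -1; root [.XX./OX.O] d6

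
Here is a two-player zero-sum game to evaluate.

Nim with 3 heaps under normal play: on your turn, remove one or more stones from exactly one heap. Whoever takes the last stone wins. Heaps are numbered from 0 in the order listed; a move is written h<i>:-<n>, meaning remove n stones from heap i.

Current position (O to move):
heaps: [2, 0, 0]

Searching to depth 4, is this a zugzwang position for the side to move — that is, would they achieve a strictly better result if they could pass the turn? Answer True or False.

zugzwang((2,0,0), O) = False

p1 O@[(2,0,0)]: h0:-1[(1,0,0)]-1 h0:-2[(0,0,0)]+1*
p2 X@[(0,0,0)] terminal -1; root [(2,0,0)] d4
pass branch (X moves first from the same position):
  | p1 X@[(2,0,0)]: h0:-1[(1,0,0)]-1 h0:-2[(0,0,0)]+1*
  | p2 O@[(0,0,0)] terminal -1; root [(2,0,0)] d4
O moving scores +1; O passing scores -1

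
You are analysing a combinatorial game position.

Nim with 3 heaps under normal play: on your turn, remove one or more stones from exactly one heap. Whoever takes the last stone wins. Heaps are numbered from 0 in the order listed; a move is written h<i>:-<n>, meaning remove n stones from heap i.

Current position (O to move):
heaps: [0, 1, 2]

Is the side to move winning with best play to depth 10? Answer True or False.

O winning at [(0,1,2)]: True

p1 O@[(0,1,2)]: h1:-1[(0,0,2)]-1 h2:-1[(0,1,1)]+1* h2:-2[(0,1,0)]-1
p2 X@[(0,1,1)]: h1:-1[(0,0,1)]-1* h2:-1[(0,1,0)]-1
p3 O@[(0,0,1)]: h2:-1[(0,0,0)]+1*
p4 X@[(0,0,0)] terminal -1; root [(0,1,2)] d10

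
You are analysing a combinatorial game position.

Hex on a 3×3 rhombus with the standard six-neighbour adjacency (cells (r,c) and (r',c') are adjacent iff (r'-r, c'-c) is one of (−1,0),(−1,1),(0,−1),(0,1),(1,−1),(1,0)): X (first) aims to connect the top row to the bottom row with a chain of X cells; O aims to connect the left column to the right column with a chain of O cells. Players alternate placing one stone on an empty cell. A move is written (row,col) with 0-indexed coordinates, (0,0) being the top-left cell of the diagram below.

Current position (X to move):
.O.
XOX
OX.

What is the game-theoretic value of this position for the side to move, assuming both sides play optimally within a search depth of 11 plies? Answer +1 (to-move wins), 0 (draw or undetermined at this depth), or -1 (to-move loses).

p1 X@[.O./XOX/OX.]: (0,0)[XO./XOX/OX.]-1 (0,2)[.OX/XOX/OX.]+1* (2,2)[.O./XOX/OXX]-1
p2 O@[.OX/XOX/OX.] terminal -1; root [.O./XOX/OX.] d11

value(.O./XOX/OX., X) = +1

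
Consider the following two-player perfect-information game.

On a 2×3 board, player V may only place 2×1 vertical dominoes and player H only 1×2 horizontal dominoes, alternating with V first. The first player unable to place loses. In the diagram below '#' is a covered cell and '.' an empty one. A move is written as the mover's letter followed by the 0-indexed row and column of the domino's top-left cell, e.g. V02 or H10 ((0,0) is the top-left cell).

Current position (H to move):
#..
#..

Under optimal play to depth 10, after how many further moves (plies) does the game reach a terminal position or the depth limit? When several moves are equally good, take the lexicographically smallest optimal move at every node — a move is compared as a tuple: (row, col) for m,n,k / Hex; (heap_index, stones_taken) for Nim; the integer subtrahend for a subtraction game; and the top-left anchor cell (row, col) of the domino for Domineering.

p1 H@[#../#..]: H01[###/#..]+1* H11[#../###]+1
p2 V@[###/#..] terminal -1; root [#../#..] d10

PV length from [#../#..]: 1 ply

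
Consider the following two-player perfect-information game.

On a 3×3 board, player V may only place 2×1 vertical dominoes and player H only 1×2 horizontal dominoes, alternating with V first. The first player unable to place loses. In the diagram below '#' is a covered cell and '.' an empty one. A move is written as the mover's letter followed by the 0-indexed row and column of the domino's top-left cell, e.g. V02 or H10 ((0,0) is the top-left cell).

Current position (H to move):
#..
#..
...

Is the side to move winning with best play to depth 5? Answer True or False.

p1 H@[#../#../...]: H01[###/#../...]-1 H11[#../###/...]+1* H20[#../#../##.]-1 H21[#../#../.##]-1
p2 V@[#../###/...] terminal -1; root [#../#../...] d5

H winning at [#../#../...]: True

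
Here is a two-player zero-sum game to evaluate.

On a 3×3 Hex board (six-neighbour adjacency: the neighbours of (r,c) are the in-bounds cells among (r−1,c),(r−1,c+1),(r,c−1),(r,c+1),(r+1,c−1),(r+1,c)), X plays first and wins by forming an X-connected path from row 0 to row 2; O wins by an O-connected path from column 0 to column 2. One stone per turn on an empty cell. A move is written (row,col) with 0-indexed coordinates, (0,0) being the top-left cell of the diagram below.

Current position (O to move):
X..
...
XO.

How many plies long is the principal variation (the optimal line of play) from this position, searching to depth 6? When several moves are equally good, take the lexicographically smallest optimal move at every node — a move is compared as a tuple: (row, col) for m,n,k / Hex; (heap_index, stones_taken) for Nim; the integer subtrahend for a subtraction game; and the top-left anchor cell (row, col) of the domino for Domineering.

PV length from [X../.../XO.]: 4 plies

ply 1, O at X../.../XO. | (0,1)=-1→XO./.../XO.*; (0,2)=-1→X.O/.../XO.; (1,0)=-1→X../O../XO.; (1,1)=-1→X../.O./XO.; (1,2)=-1→X../..O/XO.; (2,2)=-1→X../.../XOO
ply 2, X at XO./.../XO. | (0,2)=+1→XOX/.../XO.*; (1,0)=+1→XO./X../XO.; (1,1)=+1→XO./.X./XO.; (1,2)=+1→XO./..X/XO.; (2,2)=+1→XO./.../XOX
ply 3, O at XOX/.../XO. | (1,0)=-1→XOX/O../XO.*; (1,1)=-1→XOX/.O./XO.; (1,2)=-1→XOX/..O/XO.; (2,2)=-1→XOX/.../XOO
ply 4, X at XOX/O../XO. | (1,1)=+1→XOX/OX./XO.*; (1,2)=+1→XOX/O.X/XO.; (2,2)=+1→XOX/O../XOX
ply 5: XOX/OX./XO. is terminal -1 (O); from X../.../XO. depth 6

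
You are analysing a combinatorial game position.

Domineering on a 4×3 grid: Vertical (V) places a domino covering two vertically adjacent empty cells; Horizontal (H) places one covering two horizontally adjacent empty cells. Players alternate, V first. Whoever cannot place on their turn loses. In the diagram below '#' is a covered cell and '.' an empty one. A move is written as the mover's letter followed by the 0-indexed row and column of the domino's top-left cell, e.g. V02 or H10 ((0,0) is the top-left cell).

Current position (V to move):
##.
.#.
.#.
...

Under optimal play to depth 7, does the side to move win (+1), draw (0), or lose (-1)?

value(##./.#./.#./..., V) = +1

p1 V@[##./.#./.#./...]: V02[###/.##/.#./...]+1* V10[##./##./##./...]+1 V12[##./.##/.##/...]+1 V20[##./.#./##./#..]+1 V22[##./.#./.##/..#]+1
p2 H@[###/.##/.#./...]: H30[###/.##/.#./##.]-1* H31[###/.##/.#./.##]-1
p3 V@[###/.##/.#./##.]: V10[###/###/##./##.]+1* V22[###/.##/.##/###]+1
p4 H@[###/###/##./##.] terminal -1; root [##./.#./.#./...] d7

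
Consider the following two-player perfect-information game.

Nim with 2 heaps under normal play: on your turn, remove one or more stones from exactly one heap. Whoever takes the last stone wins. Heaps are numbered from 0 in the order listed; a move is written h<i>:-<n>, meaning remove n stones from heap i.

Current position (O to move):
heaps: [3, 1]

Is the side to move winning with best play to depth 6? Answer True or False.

O winning at [(3,1)]: True

ply 1, O at (3,1) | h0:-1=-1→(2,1); h0:-2=+1→(1,1)*; h0:-3=-1→(0,1); h1:-1=-1→(3,0)
ply 2, X at (1,1) | h0:-1=-1→(0,1)*; h1:-1=-1→(1,0)
ply 3, O at (0,1) | h1:-1=+1→(0,0)*
ply 4: (0,0) is terminal -1 (X); from (3,1) depth 6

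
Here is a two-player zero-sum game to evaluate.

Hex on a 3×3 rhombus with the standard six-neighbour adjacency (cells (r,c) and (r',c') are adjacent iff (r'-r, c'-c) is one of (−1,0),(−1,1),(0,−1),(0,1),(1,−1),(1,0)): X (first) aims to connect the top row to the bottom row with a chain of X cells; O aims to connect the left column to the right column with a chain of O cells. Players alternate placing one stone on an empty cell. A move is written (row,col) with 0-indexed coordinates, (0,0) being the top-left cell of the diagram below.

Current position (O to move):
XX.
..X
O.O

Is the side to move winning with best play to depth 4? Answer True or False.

O winning at [XX./..X/O.O]: True

p1 O@[XX./..X/O.O]: (0,2)[XXO/..X/O.O]+1* (1,0)[XX./O.X/O.O]-1 (1,1)[XX./.OX/O.O]+1 (2,1)[XX./..X/OOO]+1
p2 X@[XXO/..X/O.O]: (1,0)[XXO/X.X/O.O]-1* (1,1)[XXO/.XX/O.O]-1 (2,1)[XXO/..X/OXO]-1
p3 O@[XXO/X.X/O.O]: (1,1)[XXO/XOX/O.O]+1* (2,1)[XXO/X.X/OOO]+1
p4 X@[XXO/XOX/O.O] terminal -1; root [XX./..X/O.O] d4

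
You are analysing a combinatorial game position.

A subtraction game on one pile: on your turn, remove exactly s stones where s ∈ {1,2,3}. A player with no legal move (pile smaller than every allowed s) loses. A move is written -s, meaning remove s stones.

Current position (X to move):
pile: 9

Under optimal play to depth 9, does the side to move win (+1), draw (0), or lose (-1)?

p1 X@[9]: -1[8]+1* -2[7]-1 -3[6]-1
p2 O@[8]: -1[7]-1* -2[6]-1 -3[5]-1
p3 X@[7]: -1[6]-1 -2[5]-1 -3[4]+1*
p4 O@[4]: -1[3]-1* -2[2]-1 -3[1]-1
p5 X@[3]: -1[2]-1 -2[1]-1 -3[0]+1*
p6 O@[0] terminal -1; root [9] d9

value(9, X) = +1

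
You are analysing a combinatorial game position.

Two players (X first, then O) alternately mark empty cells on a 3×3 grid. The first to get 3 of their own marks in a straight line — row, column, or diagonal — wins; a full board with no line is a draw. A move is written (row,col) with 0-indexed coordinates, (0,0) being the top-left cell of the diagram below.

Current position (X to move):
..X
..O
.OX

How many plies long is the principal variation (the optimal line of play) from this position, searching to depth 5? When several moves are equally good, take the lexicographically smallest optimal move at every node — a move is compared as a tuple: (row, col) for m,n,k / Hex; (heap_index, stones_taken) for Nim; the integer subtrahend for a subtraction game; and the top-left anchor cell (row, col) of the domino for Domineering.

p1 X@[..X/..O/.OX]: (0,0)[X.X/..O/.OX]+1* (0,1)[.XX/..O/.OX]+0 (1,0)[..X/X.O/.OX]+0 (1,1)[..X/.XO/.OX]+1 (2,0)[..X/..O/XOX]-1
p2 O@[X.X/..O/.OX]: (0,1)[XOX/..O/.OX]-1* (1,0)[X.X/O.O/.OX]-1 (1,1)[X.X/.OO/.OX]-1 (2,0)[X.X/..O/OOX]-1
p3 X@[XOX/..O/.OX]: (1,0)[XOX/X.O/.OX]-1 (1,1)[XOX/.XO/.OX]+1* (2,0)[XOX/..O/XOX]-1
p4 O@[XOX/.XO/.OX] terminal -1; root [..X/..O/.OX] d5

PV length from [..X/..O/.OX]: 3 plies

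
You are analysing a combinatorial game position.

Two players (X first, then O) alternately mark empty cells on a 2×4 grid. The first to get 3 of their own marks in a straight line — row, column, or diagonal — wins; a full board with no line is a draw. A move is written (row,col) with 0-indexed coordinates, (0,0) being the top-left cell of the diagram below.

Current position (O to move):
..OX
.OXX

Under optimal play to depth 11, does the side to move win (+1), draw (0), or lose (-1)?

p1 O@[..OX/.OXX]: (0,0)[O.OX/.OXX]+0* (0,1)[.OOX/.OXX]+0 (1,0)[..OX/OOXX]+0
p2 X@[O.OX/.OXX]: (0,1)[OXOX/.OXX]+0* (1,0)[O.OX/XOXX]-1
p3 O@[OXOX/.OXX]: (1,0)[OXOX/OOXX]+0*
p4 X@[OXOX/OOXX] terminal +0; root [..OX/.OXX] d11

value(..OX/.OXX, O) = 0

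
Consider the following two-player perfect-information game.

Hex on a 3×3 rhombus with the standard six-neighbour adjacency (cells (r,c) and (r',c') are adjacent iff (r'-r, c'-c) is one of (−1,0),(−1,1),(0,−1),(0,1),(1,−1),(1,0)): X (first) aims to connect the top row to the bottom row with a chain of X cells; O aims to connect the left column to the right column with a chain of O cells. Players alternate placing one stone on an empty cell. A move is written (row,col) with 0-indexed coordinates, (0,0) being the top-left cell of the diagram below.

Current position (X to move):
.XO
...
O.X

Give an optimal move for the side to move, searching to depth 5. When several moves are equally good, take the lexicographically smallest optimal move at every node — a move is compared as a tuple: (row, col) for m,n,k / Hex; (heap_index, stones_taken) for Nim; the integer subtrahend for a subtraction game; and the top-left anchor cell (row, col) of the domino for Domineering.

X's best at [.XO/.../O.X]: (1,1)

ply 1, X at .XO/.../O.X | (0,0)=-1→XXO/.../O.X; (1,0)=-1→.XO/X../O.X; (1,1)=+1→.XO/.X./O.X*; (1,2)=-1→.XO/..X/O.X; (2,1)=-1→.XO/.../OXX
ply 2, O at .XO/.X./O.X | (0,0)=-1→OXO/.X./O.X*; (1,0)=-1→.XO/OX./O.X; (1,2)=-1→.XO/.XO/O.X; (2,1)=-1→.XO/.X./OOX
ply 3, X at OXO/.X./O.X | (1,0)=+1→OXO/XX./O.X*; (1,2)=+1→OXO/.XX/O.X; (2,1)=+1→OXO/.X./OXX
ply 4, O at OXO/XX./O.X | (1,2)=-1→OXO/XXO/O.X*; (2,1)=-1→OXO/XX./OOX
ply 5, X at OXO/XXO/O.X | (2,1)=+1→OXO/XXO/OXX*
ply 6: OXO/XXO/OXX is terminal -1 (O); from .XO/.../O.X depth 5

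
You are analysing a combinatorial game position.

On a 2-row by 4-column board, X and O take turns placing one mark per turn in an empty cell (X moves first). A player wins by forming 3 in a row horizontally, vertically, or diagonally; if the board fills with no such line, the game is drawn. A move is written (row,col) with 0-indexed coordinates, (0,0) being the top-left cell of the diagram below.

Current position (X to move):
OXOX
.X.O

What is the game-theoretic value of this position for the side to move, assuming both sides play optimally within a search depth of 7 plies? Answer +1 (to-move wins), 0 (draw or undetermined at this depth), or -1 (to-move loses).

p1 X@[OXOX/.X.O]: (1,0)[OXOX/XX.O]+0* (1,2)[OXOX/.XXO]+0
p2 O@[OXOX/XX.O]: (1,2)[OXOX/XXOO]+0*
p3 X@[OXOX/XXOO] terminal +0; root [OXOX/.X.O] d7

value(OXOX/.X.O, X) = 0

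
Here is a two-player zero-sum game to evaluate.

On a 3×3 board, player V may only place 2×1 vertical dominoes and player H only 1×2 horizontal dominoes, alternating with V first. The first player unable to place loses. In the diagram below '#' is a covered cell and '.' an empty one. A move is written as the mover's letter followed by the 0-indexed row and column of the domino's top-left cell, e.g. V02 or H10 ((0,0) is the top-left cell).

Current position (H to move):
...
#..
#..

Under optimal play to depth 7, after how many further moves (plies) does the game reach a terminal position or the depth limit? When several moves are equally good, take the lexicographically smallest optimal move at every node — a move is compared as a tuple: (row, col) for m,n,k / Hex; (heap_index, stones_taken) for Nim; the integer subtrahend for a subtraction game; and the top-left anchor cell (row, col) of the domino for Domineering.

p1 H@[.../#../#..]: H00[##./#../#..]-1 H01[.##/#../#..]-1 H11[.../###/#..]+1* H21[.../#../###]-1
p2 V@[.../###/#..] terminal -1; root [.../#../#..] d7

PV length from [.../#../#..]: 1 ply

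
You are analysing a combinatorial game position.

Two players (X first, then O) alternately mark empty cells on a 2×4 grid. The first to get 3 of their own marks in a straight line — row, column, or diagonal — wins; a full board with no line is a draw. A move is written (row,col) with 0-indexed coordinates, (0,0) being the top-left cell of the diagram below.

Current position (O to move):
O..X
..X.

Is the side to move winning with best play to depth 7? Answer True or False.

ply 1, O at O..X/..X. | (0,1)=+0→OO.X/..X.*; (0,2)=+0→O.OX/..X.; (1,0)=+0→O..X/O.X.; (1,1)=+0→O..X/.OX.; (1,3)=+0→O..X/..XO
ply 2, X at OO.X/..X. | (0,2)=+0→OOXX/..X.*; (1,0)=-1→OO.X/X.X.; (1,1)=-1→OO.X/.XX.; (1,3)=-1→OO.X/..XX
ply 3, O at OOXX/..X. | (1,0)=+0→OOXX/O.X.*; (1,1)=+0→OOXX/.OX.; (1,3)=+0→OOXX/..XO
ply 4, X at OOXX/O.X. | (1,1)=+0→OOXX/OXX.*; (1,3)=+0→OOXX/O.XX
ply 5, O at OOXX/OXX. | (1,3)=+0→OOXX/OXXO*
ply 6: OOXX/OXXO is terminal +0 (X); from O..X/..X. depth 7

O winning at [O..X/..X.]: False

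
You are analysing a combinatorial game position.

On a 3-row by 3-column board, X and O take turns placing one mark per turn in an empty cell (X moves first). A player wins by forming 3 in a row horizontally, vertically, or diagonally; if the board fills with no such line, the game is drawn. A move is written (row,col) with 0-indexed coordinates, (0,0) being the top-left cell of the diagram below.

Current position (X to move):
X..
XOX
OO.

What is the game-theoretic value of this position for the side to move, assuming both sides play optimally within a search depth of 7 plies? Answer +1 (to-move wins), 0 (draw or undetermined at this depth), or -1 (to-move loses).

value(X../XOX/OO., X) = -1

p1 X@[X../XOX/OO.]: (0,1)[XX./XOX/OO.]-1* (0,2)[X.X/XOX/OO.]-1 (2,2)[X../XOX/OOX]-1
p2 O@[XX./XOX/OO.]: (0,2)[XXO/XOX/OO.]+1* (2,2)[XX./XOX/OOO]+1
p3 X@[XXO/XOX/OO.] terminal -1; root [X../XOX/OO.] d7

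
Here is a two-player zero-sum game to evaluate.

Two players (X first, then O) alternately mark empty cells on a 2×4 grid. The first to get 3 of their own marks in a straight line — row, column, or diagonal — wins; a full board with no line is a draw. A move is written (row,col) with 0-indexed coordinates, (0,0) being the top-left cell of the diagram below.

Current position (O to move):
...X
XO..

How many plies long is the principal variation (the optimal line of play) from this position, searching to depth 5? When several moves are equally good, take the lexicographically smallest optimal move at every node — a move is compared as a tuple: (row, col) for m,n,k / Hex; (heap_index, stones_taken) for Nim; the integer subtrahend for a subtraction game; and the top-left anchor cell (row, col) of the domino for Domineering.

PV length from [...X/XO..]: 5 plies

[...X/XO..] O move#1: (0,0):+0/O..X/XO..*, (0,1):+0/.O.X/XO.., (0,2):+0/..OX/XO.., (1,2):+0/...X/XOO., (1,3):+0/...X/XO.O
[O..X/XO..] X move#2: (0,1):+0/OX.X/XO..*, (0,2):+0/O.XX/XO.., (1,2):+0/O..X/XOX., (1,3):+0/O..X/XO.X
[OX.X/XO..] O move#3: (0,2):+0/OXOX/XO..*, (1,2):-1/OX.X/XOO., (1,3):-1/OX.X/XO.O
[OXOX/XO..] X move#4: (1,2):+0/OXOX/XOX.*, (1,3):+0/OXOX/XO.X
[OXOX/XOX.] O move#5: (1,3):+0/OXOX/XOXO*
[OXOX/XOXO] end (terminal +0, X#6); searched ...X/XO.. to 5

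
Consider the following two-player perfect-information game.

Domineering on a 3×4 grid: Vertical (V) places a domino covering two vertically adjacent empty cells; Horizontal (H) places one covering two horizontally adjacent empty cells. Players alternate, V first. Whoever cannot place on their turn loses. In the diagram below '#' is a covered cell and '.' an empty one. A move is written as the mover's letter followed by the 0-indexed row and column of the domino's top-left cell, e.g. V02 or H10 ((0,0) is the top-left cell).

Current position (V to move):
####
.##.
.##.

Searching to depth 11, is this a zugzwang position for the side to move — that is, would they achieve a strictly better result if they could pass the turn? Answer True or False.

ply 1, V at ####/.##./.##. | V10=+1→####/###./###.*; V13=+1→####/.###/.###
ply 2: ####/###./###. is terminal -1 (H); from ####/.##./.##. depth 11
pass branch (H moves first from the same position):
  | ply 1: ####/.##./.##. is terminal -1 (H); from ####/.##./.##. depth 11
V moving scores +1; V passing scores +1

zugzwang(####/.##./.##., V) = False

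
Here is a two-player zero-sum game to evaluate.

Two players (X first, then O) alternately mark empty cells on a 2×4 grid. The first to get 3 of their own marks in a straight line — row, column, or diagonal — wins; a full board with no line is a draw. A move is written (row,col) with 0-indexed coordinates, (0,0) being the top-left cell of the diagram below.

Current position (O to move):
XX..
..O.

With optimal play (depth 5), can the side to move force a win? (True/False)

[XX../..O.] O move#1: (0,2):+0/XXO./..O.*, (0,3):-1/XX.O/..O., (1,0):-1/XX../O.O., (1,1):-1/XX../.OO., (1,3):-1/XX../..OO
[XXO./..O.] X move#2: (0,3):-1/XXOX/..O., (1,0):+0/XXO./X.O.*, (1,1):+0/XXO./.XO., (1,3):+0/XXO./..OX
[XXO./X.O.] O move#3: (0,3):+0/XXOO/X.O.*, (1,1):+0/XXO./XOO., (1,3):+0/XXO./X.OO
[XXOO/X.O.] X move#4: (1,1):+0/XXOO/XXO.*, (1,3):+0/XXOO/X.OX
[XXOO/XXO.] O move#5: (1,3):+0/XXOO/XXOO*
[XXOO/XXOO] end (terminal +0, X#6); searched XX../..O. to 5

O winning at [XX../..O.]: False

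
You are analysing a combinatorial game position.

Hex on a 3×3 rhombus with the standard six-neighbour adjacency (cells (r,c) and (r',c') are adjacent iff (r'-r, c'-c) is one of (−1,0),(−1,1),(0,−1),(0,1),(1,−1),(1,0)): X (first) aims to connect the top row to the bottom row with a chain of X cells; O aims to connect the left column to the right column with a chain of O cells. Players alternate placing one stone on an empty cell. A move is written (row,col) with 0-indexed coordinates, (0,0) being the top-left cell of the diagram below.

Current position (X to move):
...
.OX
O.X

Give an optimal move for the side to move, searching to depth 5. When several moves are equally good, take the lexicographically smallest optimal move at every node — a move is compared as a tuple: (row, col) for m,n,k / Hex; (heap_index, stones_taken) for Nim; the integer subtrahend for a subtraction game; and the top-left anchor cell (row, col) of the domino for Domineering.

X's best at [.../.OX/O.X]: (0,2)

[.../.OX/O.X] X move#1: (0,0):-1/X../.OX/O.X, (0,1):-1/.X./.OX/O.X, (0,2):+1/..X/.OX/O.X*, (1,0):-1/.../XOX/O.X, (2,1):-1/.../.OX/OXX
[..X/.OX/O.X] end (terminal -1, O#2); searched .../.OX/O.X to 5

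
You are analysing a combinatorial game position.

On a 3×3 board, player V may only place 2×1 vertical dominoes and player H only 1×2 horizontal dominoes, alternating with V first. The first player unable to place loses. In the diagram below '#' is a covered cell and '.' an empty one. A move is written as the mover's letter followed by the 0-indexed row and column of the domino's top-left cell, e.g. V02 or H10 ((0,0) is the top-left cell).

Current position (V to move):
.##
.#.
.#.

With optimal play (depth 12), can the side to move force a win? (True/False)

V winning at [.##/.#./.#.]: True

[.##/.#./.#.] V move#1: V00:+1/###/##./.#.*, V10:+1/.##/##./##., V12:+1/.##/.##/.##
[###/##./.#.] end (terminal -1, H#2); searched .##/.#./.#. to 12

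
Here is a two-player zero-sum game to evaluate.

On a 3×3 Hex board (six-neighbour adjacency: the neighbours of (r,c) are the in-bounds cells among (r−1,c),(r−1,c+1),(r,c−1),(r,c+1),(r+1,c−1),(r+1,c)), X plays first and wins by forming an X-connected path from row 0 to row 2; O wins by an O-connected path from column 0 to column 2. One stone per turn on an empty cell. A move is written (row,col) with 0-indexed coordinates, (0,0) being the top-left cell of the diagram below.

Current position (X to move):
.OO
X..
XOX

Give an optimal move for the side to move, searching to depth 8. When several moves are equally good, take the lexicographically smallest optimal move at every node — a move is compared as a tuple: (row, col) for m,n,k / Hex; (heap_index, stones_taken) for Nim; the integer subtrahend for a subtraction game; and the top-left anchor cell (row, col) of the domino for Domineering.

X's best at [.OO/X../XOX]: (0,0)

[.OO/X../XOX] X move#1: (0,0):+1/XOO/X../XOX*, (1,1):-1/.OO/XX./XOX, (1,2):-1/.OO/X.X/XOX
[XOO/X../XOX] end (terminal -1, O#2); searched .OO/X../XOX to 8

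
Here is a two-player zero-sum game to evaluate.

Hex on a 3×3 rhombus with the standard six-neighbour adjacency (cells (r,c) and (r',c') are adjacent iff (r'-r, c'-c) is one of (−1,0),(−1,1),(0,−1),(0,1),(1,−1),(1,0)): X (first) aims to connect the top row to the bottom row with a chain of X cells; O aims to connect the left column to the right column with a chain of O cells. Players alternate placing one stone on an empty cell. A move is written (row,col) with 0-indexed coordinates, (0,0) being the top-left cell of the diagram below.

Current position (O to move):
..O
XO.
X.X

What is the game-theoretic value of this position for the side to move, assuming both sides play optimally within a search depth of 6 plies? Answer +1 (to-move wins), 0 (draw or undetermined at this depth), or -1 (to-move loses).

[..O/XO./X.X] O move#1: (0,0):-1/O.O/XO./X.X*, (0,1):-1/.OO/XO./X.X, (1,2):-1/..O/XOO/X.X, (2,1):-1/..O/XO./XOX
[O.O/XO./X.X] X move#2: (0,1):+1/OXO/XO./X.X*, (1,2):-1/O.O/XOX/X.X, (2,1):-1/O.O/XO./XXX
[OXO/XO./X.X] end (terminal -1, O#3); searched ..O/XO./X.X to 6

value(..O/XO./X.X, O) = -1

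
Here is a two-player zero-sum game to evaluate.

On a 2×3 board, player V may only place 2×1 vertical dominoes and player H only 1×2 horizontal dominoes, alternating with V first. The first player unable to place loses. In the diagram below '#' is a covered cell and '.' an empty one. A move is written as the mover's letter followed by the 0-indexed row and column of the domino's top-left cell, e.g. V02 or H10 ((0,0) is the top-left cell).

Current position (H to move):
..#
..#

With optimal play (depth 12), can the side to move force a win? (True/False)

p1 H@[..#/..#]: H00[###/..#]+1* H10[..#/###]+1
p2 V@[###/..#] terminal -1; root [..#/..#] d12

H winning at [..#/..#]: True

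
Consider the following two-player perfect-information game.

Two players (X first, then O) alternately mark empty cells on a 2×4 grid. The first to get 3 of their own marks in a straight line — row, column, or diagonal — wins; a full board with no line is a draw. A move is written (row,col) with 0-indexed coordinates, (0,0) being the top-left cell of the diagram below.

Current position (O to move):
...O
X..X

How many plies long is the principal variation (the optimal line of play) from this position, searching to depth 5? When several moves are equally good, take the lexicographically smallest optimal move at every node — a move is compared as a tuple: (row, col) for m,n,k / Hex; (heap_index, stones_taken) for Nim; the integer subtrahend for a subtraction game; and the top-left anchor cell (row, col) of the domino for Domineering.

[...O/X..X] O move#1: (0,0):+0/O..O/X..X*, (0,1):+0/.O.O/X..X, (0,2):+0/..OO/X..X, (1,1):+0/...O/XO.X, (1,2):+0/...O/X.OX
[O..O/X..X] X move#2: (0,1):+0/OX.O/X..X*, (0,2):+0/O.XO/X..X, (1,1):+0/O..O/XX.X, (1,2):+0/O..O/X.XX
[OX.O/X..X] O move#3: (0,2):+0/OXOO/X..X*, (1,1):+0/OX.O/XO.X, (1,2):+0/OX.O/X.OX
[OXOO/X..X] X move#4: (1,1):+0/OXOO/XX.X*, (1,2):+0/OXOO/X.XX
[OXOO/XX.X] O move#5: (1,2):+0/OXOO/XXOX*
[OXOO/XXOX] end (terminal +0, X#6); searched ...O/X..X to 5

PV length from [...O/X..X]: 5 plies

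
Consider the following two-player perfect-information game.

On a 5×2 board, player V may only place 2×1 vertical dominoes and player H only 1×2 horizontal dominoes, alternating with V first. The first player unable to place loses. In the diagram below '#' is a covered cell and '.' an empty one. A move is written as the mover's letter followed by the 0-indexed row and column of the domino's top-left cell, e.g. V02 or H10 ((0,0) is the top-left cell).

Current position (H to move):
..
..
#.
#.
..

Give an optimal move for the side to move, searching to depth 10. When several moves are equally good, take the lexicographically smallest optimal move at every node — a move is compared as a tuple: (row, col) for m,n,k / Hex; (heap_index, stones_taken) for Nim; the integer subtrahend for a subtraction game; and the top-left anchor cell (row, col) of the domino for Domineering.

[../../#./#./..] H move#1: H00:+1/##/../#./#./..*, H10:+1/../##/#./#./.., H40:-1/../../#./#./##
[##/../#./#./..] V move#2: V11:-1/##/.#/##/#./..*, V21:-1/##/../##/##/.., V31:-1/##/../#./##/.#
[##/.#/##/#./..] H move#3: H40:+1/##/.#/##/#./##*
[##/.#/##/#./##] end (terminal -1, V#4); searched ../../#./#./.. to 10

H's best at [../../#./#./..]: H00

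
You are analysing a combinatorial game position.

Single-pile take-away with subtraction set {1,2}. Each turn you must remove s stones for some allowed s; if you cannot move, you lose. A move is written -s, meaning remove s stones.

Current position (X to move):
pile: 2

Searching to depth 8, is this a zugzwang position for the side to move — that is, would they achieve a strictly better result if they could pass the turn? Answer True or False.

ply 1, X at 2 | -1=-1→1; -2=+1→0*
ply 2: 0 is terminal -1 (O); from 2 depth 8
suppose X passes — search the same position with O to move:
pass> ply 1, O at 2 | -1=-1→1; -2=+1→0*
pass> ply 2: 0 is terminal -1 (X); from 2 depth 8
for X: play +1, pass -1

zugzwang(2, X) = False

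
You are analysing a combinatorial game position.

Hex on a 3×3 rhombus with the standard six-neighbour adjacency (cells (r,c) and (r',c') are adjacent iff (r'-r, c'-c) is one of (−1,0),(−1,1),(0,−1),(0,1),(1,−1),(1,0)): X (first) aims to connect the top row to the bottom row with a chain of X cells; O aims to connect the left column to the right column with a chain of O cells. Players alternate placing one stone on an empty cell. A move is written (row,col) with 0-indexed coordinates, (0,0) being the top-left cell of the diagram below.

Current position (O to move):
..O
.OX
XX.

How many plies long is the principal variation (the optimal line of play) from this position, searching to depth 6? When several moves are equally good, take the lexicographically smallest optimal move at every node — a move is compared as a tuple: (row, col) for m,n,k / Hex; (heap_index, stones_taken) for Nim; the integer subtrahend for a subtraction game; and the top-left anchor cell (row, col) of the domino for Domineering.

p1 O@[..O/.OX/XX.]: (0,0)[O.O/.OX/XX.]+1* (0,1)[.OO/.OX/XX.]+1 (1,0)[..O/OOX/XX.]+1 (2,2)[..O/.OX/XXO]-1
p2 X@[O.O/.OX/XX.]: (0,1)[OXO/.OX/XX.]-1* (1,0)[O.O/XOX/XX.]-1 (2,2)[O.O/.OX/XXX]-1
p3 O@[OXO/.OX/XX.]: (1,0)[OXO/OOX/XX.]+1* (2,2)[OXO/.OX/XXO]-1
p4 X@[OXO/OOX/XX.] terminal -1; root [..O/.OX/XX.] d6

PV length from [..O/.OX/XX.]: 3 plies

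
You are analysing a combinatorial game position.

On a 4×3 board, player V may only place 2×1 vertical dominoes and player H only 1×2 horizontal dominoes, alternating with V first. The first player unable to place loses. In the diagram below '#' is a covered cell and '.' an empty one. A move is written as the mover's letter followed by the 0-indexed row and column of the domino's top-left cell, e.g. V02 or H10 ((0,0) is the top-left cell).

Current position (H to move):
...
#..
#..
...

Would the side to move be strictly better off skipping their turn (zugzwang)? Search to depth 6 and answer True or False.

zugzwang(.../#../#../..., H) = False

ply 1, H at .../#../#../... | H00=-1→##./#../#../...*; H01=-1→.##/#../#../...; H11=-1→.../###/#../...; H21=-1→.../#../###/...; H30=-1→.../#../#../##.; H31=-1→.../#../#../.##
ply 2, V at ##./#../#../... | V02=-1→###/#.#/#../...; V11=+1→##./##./##./...*; V12=+1→##./#.#/#.#/...; V21=+1→##./#../##./.#.; V22=+1→##./#../#.#/..#
ply 3, H at ##./##./##./... | H30=-1→##./##./##./##.*; H31=-1→##./##./##./.##
ply 4, V at ##./##./##./##. | V02=+1→###/###/##./##.*; V12=+1→##./###/###/##.; V22=+1→##./##./###/###
ply 5: ###/###/##./##. is terminal -1 (H); from .../#../#../... depth 6
suppose H passes — search the same position with V to move:
pass> ply 1, V at .../#../#../... | V01=-1→.#./##./#../...; V02=-1→..#/#.#/#../...; V11=-1→.../##./##./...; V12=+1→.../#.#/#.#/...*; V21=-1→.../#../##./.#.; V22=-1→.../#../#.#/..#
pass> ply 2, H at .../#.#/#.#/... | H00=-1→##./#.#/#.#/...*; H01=-1→.##/#.#/#.#/...; H30=-1→.../#.#/#.#/##.; H31=-1→.../#.#/#.#/.##
pass> ply 3, V at ##./#.#/#.#/... | V11=-1→##./###/###/...; V21=+1→##./#.#/###/.#.*
pass> ply 4: ##./#.#/###/.#. is terminal -1 (H); from .../#../#../... depth 6
for H: play -1, pass -1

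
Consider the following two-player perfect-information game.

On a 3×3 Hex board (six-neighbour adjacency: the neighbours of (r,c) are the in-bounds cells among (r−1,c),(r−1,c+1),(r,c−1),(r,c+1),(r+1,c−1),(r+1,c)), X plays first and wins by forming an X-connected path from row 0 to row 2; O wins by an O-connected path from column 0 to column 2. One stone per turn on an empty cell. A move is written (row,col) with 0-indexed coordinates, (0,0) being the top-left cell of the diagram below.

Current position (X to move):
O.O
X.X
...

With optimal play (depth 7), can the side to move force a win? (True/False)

ply 1, X at O.O/X.X/... | (0,1)=+1→OXO/X.X/...*; (1,1)=-1→O.O/XXX/...; (2,0)=-1→O.O/X.X/X..; (2,1)=-1→O.O/X.X/.X.; (2,2)=-1→O.O/X.X/..X
ply 2, O at OXO/X.X/... | (1,1)=-1→OXO/XOX/...*; (2,0)=-1→OXO/X.X/O..; (2,1)=-1→OXO/X.X/.O.; (2,2)=-1→OXO/X.X/..O
ply 3, X at OXO/XOX/... | (2,0)=+1→OXO/XOX/X..*; (2,1)=-1→OXO/XOX/.X.; (2,2)=-1→OXO/XOX/..X
ply 4: OXO/XOX/X.. is terminal -1 (O); from O.O/X.X/... depth 7

X winning at [O.O/X.X/...]: True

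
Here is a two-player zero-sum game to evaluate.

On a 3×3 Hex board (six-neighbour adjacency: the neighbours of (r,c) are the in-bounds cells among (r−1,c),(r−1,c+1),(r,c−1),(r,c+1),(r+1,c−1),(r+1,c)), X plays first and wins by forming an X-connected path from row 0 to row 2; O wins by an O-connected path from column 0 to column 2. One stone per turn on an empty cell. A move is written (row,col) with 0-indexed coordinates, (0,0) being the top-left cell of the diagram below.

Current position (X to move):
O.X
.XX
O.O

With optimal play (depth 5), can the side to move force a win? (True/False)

X winning at [O.X/.XX/O.O]: True

ply 1, X at O.X/.XX/O.O | (0,1)=-1→OXX/.XX/O.O; (1,0)=-1→O.X/XXX/O.O; (2,1)=+1→O.X/.XX/OXO*
ply 2: O.X/.XX/OXO is terminal -1 (O); from O.X/.XX/O.O depth 5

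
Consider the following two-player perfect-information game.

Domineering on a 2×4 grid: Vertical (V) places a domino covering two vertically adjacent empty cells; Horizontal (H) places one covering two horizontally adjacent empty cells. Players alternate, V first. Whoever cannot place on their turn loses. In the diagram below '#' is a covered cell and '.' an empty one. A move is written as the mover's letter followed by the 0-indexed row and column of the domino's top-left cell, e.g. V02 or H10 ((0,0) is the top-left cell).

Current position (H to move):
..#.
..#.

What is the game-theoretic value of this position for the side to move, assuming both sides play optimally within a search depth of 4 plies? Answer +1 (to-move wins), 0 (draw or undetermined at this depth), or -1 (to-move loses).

value(..#./..#., H) = +1

ply 1, H at ..#./..#. | H00=+1→###./..#.*; H10=+1→..#./###.
ply 2, V at ###./..#. | V03=-1→####/..##*
ply 3, H at ####/..## | H10=+1→####/####*
ply 4: ####/#### is terminal -1 (V); from ..#./..#. depth 4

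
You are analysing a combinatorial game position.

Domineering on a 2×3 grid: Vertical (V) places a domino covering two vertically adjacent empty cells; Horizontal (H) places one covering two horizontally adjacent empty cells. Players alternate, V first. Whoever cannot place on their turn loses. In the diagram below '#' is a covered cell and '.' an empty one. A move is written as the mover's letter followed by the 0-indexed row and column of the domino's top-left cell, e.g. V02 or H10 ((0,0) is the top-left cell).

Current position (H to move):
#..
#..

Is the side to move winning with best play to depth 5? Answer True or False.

H winning at [#../#..]: True

p1 H@[#../#..]: H01[###/#..]+1* H11[#../###]+1
p2 V@[###/#..] terminal -1; root [#../#..] d5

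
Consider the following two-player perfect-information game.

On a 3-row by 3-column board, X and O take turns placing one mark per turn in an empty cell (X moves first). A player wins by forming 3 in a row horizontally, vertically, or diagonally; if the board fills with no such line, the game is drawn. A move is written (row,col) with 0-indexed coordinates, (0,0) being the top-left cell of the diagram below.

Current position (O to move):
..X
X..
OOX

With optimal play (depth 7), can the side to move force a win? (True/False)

O winning at [..X/X../OOX]: False

p1 O@[..X/X../OOX]: (0,0)[O.X/X../OOX]-1* (0,1)[.OX/X../OOX]-1 (1,1)[..X/XO./OOX]-1 (1,2)[..X/X.O/OOX]-1
p2 X@[O.X/X../OOX]: (0,1)[OXX/X../OOX]+0 (1,1)[O.X/XX./OOX]+0 (1,2)[O.X/X.X/OOX]+1*
p3 O@[O.X/X.X/OOX] terminal -1; root [..X/X../OOX] d7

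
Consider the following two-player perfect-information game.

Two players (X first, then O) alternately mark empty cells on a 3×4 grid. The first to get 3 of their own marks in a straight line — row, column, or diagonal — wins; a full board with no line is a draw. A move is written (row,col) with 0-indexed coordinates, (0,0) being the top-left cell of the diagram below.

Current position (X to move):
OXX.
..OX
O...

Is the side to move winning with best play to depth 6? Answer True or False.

X winning at [OXX./..OX/O...]: True

[OXX./..OX/O...] X move#1: (0,3):+1/OXXX/..OX/O...*, (1,0):+0/OXX./X.OX/O..., (1,1):-1/OXX./.XOX/O..., (2,1):-1/OXX./..OX/OX.., (2,2):-1/OXX./..OX/O.X., (2,3):-1/OXX./..OX/O..X
[OXXX/..OX/O...] end (terminal -1, O#2); searched OXX./..OX/O... to 6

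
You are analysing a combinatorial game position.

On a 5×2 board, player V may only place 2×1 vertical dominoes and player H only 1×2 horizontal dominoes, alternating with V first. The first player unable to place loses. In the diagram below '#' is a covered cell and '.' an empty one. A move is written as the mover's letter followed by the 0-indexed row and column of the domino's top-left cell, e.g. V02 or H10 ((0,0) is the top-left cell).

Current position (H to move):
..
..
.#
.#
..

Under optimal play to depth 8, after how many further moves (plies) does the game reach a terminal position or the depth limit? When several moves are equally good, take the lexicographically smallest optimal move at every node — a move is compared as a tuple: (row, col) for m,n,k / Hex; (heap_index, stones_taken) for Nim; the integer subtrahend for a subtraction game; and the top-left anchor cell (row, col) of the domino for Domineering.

ply 1, H at ../../.#/.#/.. | H00=+1→##/../.#/.#/..*; H10=+1→../##/.#/.#/..; H40=-1→../../.#/.#/##
ply 2, V at ##/../.#/.#/.. | V10=-1→##/#./##/.#/..*; V20=-1→##/../##/##/..; V30=-1→##/../.#/##/#.
ply 3, H at ##/#./##/.#/.. | H40=+1→##/#./##/.#/##*
ply 4: ##/#./##/.#/## is terminal -1 (V); from ../../.#/.#/.. depth 8

PV length from [../../.#/.#/..]: 3 plies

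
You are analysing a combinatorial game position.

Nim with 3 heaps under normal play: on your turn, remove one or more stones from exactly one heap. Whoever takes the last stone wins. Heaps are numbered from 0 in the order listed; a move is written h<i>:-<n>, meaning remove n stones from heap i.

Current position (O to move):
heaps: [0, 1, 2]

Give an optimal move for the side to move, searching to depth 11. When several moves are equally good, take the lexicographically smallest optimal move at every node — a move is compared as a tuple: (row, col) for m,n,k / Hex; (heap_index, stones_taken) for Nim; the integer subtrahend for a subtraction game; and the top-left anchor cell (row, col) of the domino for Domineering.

O's best at [(0,1,2)]: h2:-1

ply 1, O at (0,1,2) | h1:-1=-1→(0,0,2); h2:-1=+1→(0,1,1)*; h2:-2=-1→(0,1,0)
ply 2, X at (0,1,1) | h1:-1=-1→(0,0,1)*; h2:-1=-1→(0,1,0)
ply 3, O at (0,0,1) | h2:-1=+1→(0,0,0)*
ply 4: (0,0,0) is terminal -1 (X); from (0,1,2) depth 11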